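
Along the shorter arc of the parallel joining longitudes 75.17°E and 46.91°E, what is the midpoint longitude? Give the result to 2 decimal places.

Signed shortest Δλ from +75.17° to +46.91° is -28.26°.
Midpoint longitude = +75.17° + (-28.26°)/2 = +75.17° − 14.13° = +61.04°.

61.04°E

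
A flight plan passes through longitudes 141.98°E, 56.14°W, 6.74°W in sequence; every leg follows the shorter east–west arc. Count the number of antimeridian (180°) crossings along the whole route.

1

Leg 1: +141.98° → -56.14°, shortest Δλ = 161.88° (east) — crosses 180°.
Leg 2: -56.14° → -6.74°, shortest Δλ = 49.4° (east) — does not cross 180°.
Total crossings: 1.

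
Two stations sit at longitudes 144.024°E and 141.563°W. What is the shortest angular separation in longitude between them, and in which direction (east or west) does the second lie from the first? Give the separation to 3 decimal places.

Raw difference: -141.563 − 144.024 = -285.587°.
Normalise into (−180°, 180°]: -285.587° + 360° = 74.413°.
Positive ⇒ the second point lies to the east; separation 74.413°.

74.413° east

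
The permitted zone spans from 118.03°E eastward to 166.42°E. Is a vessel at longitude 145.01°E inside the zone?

Yes

Band width going east from +118.03° to +166.42°: ((166.42 − 118.03) mod 360) = 48.39°.
Offset of +145.01° east of the west edge: ((145.01 − 118.03) mod 360) = 26.98°.
26.98° ≤ 48.39° ⇒ inside.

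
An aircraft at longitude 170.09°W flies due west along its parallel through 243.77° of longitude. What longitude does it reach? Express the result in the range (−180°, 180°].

Start at -170.09°; shift −243.77° → -413.86°.
-413.86° lies outside (−180°, 180°]; add 360° → -53.86°.

53.86°W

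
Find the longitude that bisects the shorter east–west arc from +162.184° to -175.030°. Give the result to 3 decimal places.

+173.577°

Signed shortest Δλ from +162.184° to -175.030° is +22.786°.
Midpoint longitude = +162.184° + (+22.786°)/2 = +162.184° + 11.393° = +173.577°.
(The naïve average (+162.184 + -175.030)/2 = -6.423° is on the wrong side of the globe.)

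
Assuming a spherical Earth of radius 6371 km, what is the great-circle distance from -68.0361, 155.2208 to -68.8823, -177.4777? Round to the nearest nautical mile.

599 nmi

Δλ = -177.4777 − 155.2208 = -332.6985°; wrapped into (−180°, 180°]: 27.3015°.
Δφ = -68.8823 − -68.0361 = -0.8462°.
a = sin²(Δφ/2) + cos φ₁ · cos φ₂ · sin²(Δλ/2) = 0.007560.
c = 2·atan2(√a, √(1−a)) = 0.17412 rad → d = 6371·c ≈ 1109.30 km ≈ 598.97 nmi.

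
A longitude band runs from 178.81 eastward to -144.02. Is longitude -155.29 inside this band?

Yes

Band width going east from +178.81° to -144.02°: ((-144.02 − 178.81) mod 360) = 37.17°.
Offset of -155.29° east of the west edge: ((-155.29 − 178.81) mod 360) = 25.90°.
25.90° ≤ 37.17° ⇒ inside.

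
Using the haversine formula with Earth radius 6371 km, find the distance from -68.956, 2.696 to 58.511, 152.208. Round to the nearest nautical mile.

Δλ = 152.208 − 2.696 = 149.512°.
Δφ = 58.511 − -68.956 = 127.467°.
a = sin²(Δφ/2) + cos φ₁ · cos φ₂ · sin²(Δλ/2) = 0.978748.
c = 2·atan2(√a, √(1−a)) = 2.84899 rad → d = 6371·c ≈ 18150.91 km ≈ 9800.71 nmi.

9801 nmi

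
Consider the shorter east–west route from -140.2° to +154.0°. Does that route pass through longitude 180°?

Naïve |154.0 − -140.2| = 294.2° > 180°, so the shorter arc goes the other way round — across 180°.
Signed shortest Δλ = ((154.0 − -140.2 + 180) mod 360) − 180 = -65.8°.
Going west by 65.8° from -140.2° passes through 180° before reaching +154.0°.

Yes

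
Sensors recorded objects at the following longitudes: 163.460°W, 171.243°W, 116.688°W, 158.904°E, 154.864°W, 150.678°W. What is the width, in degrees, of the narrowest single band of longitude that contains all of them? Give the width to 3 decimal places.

84.408°

Sort the longitudes: -171.243°, -163.460°, -154.864°, -150.678°, -116.688°, +158.904°.
Eastward gaps between consecutive values (wrapping around): 7.783°, 8.596°, 4.186°, 33.990°, 275.592°, 29.853°.
Largest gap = 275.592° ⇒ minimal covering band is its complement: 360° − 275.592° = 84.408°.
Band runs from +158.904° eastward to -116.688°, crossing the antimeridian.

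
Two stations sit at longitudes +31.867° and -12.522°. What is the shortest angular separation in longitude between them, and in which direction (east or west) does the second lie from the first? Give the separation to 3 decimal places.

Raw difference: -12.522 − 31.867 = -44.389°.
Normalise into (−180°, 180°]: -44.389° stays -44.389°.
Negative ⇒ the second point lies to the west; separation 44.389°.

44.389° west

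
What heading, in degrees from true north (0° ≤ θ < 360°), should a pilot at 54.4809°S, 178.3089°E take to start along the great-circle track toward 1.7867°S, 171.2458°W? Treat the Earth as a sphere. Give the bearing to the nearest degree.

Δλ = -171.2458 − 178.3089 = -349.5547°; wrapped into (−180°, 180°]: 10.4453°.
θ = atan2( sin Δλ · cos φ₂ , cos φ₁ · sin φ₂ − sin φ₁ · cos φ₂ · cos Δλ )
  = atan2(0.18121, 0.78193) = 13.048° → normalised to [0°, 360°): 13.048°.

13°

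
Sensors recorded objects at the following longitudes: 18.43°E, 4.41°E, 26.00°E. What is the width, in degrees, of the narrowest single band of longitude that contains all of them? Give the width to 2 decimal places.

Sort the longitudes: +4.41°, +18.43°, +26.00°.
Eastward gaps between consecutive values (wrapping around): 14.02°, 7.57°, 338.41°.
Largest gap = 338.41° ⇒ minimal covering band is its complement: 360° − 338.41° = 21.59°.
Band runs from +4.41° eastward to +26.00°.

21.59°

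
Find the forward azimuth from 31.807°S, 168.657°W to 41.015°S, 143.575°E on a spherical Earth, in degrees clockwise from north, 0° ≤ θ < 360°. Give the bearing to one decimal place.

242.5°

Δλ = 143.575 − -168.657 = 312.232°; wrapped into (−180°, 180°]: -47.768°.
θ = atan2( sin Δλ · cos φ₂ , cos φ₁ · sin φ₂ − sin φ₁ · cos φ₂ · cos Δλ )
  = atan2(-0.55868, -0.29041) = -117.466° → normalised to [0°, 360°): 242.534°.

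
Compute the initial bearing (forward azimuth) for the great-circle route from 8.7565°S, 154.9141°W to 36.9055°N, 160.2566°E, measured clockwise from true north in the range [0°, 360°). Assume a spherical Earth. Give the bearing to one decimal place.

Δλ = 160.2566 − -154.9141 = 315.1707°; wrapped into (−180°, 180°]: -44.8293°.
θ = atan2( sin Δλ · cos φ₂ , cos φ₁ · sin φ₂ − sin φ₁ · cos φ₂ · cos Δλ )
  = atan2(-0.56373, 0.67983) = -39.666° → normalised to [0°, 360°): 320.334°.

320.3°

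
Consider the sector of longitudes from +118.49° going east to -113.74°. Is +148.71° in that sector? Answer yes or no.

Yes

Band width going east from +118.49° to -113.74°: ((-113.74 − 118.49) mod 360) = 127.77°.
Offset of +148.71° east of the west edge: ((148.71 − 118.49) mod 360) = 30.22°.
30.22° ≤ 127.77° ⇒ inside.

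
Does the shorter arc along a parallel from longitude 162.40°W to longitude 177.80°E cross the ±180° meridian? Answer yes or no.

Yes

Naïve |177.80 − -162.40| = 340.2° > 180°, so the shorter arc goes the other way round — across 180°.
Signed shortest Δλ = ((177.80 − -162.40 + 180) mod 360) − 180 = -19.8°.
Going west by 19.8° from -162.40° passes through 180° before reaching +177.80°.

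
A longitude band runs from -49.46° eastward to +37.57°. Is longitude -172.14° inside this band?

Band width going east from -49.46° to +37.57°: ((37.57 − -49.46) mod 360) = 87.03°.
Offset of -172.14° east of the west edge: ((-172.14 − -49.46) mod 360) = 237.32°.
237.32° > 87.03° ⇒ outside.

No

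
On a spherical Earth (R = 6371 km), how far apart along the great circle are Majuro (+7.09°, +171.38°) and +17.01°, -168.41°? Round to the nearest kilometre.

Δλ = -168.41 − 171.38 = -339.79°; wrapped into (−180°, 180°]: 20.21°.
Δφ = 17.01 − 7.09 = 9.92°.
a = sin²(Δφ/2) + cos φ₁ · cos φ₂ · sin²(Δλ/2) = 0.036687.
c = 2·atan2(√a, √(1−a)) = 0.38546 rad → d = 6371·c ≈ 2455.77 km.

2456 km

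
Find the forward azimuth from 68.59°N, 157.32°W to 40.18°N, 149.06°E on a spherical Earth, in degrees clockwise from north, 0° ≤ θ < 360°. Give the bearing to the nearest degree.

Δλ = 149.06 − -157.32 = 306.38°; wrapped into (−180°, 180°]: -53.62°.
θ = atan2( sin Δλ · cos φ₂ , cos φ₁ · sin φ₂ − sin φ₁ · cos φ₂ · cos Δλ )
  = atan2(-0.61511, -0.18638) = -106.857° → normalised to [0°, 360°): 253.143°.

253°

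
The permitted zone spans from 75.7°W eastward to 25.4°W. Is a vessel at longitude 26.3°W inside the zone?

Yes

Band width going east from -75.7° to -25.4°: ((-25.4 − -75.7) mod 360) = 50.3°.
Offset of -26.3° east of the west edge: ((-26.3 − -75.7) mod 360) = 49.4°.
49.4° ≤ 50.3° ⇒ inside.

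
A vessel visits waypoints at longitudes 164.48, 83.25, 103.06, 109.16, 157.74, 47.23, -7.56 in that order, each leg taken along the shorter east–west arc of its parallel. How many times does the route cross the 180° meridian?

Leg 1: +164.48° → +83.25°, shortest Δλ = -81.23° (west) — does not cross 180°.
Leg 2: +83.25° → +103.06°, shortest Δλ = 19.81° (east) — does not cross 180°.
Leg 3: +103.06° → +109.16°, shortest Δλ = 6.1° (east) — does not cross 180°.
Leg 4: +109.16° → +157.74°, shortest Δλ = 48.58° (east) — does not cross 180°.
Leg 5: +157.74° → +47.23°, shortest Δλ = -110.51° (west) — does not cross 180°.
Leg 6: +47.23° → -7.56°, shortest Δλ = -54.79° (west) — does not cross 180°.
Total crossings: 0.

0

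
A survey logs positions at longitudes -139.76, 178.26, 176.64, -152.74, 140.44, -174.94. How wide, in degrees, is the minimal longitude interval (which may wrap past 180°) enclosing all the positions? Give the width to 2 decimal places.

79.80°

Sort the longitudes: -174.94°, -152.74°, -139.76°, +140.44°, +176.64°, +178.26°.
Eastward gaps between consecutive values (wrapping around): 22.20°, 12.98°, 280.20°, 36.20°, 1.62°, 6.80°.
Largest gap = 280.20° ⇒ minimal covering band is its complement: 360° − 280.20° = 79.80°.
Band runs from +140.44° eastward to -139.76°, crossing the antimeridian.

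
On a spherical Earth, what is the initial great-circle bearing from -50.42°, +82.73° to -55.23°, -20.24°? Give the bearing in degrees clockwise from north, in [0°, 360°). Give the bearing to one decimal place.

221.8°

Δλ = -20.24 − 82.73 = -102.97°.
θ = atan2( sin Δλ · cos φ₂ , cos φ₁ · sin φ₂ − sin φ₁ · cos φ₂ · cos Δλ )
  = atan2(-0.55573, -0.62204) = -138.222° → normalised to [0°, 360°): 221.778°.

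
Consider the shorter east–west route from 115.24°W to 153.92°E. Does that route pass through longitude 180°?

Naïve |153.92 − -115.24| = 269.16° > 180°, so the shorter arc goes the other way round — across 180°.
Signed shortest Δλ = ((153.92 − -115.24 + 180) mod 360) − 180 = -90.84°.
Going west by 90.84° from -115.24° passes through 180° before reaching +153.92°.

Yes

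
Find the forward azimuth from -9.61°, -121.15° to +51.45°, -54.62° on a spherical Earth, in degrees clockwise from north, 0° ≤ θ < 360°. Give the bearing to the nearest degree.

35°

Δλ = -54.62 − -121.15 = 66.53°.
θ = atan2( sin Δλ · cos φ₂ , cos φ₁ · sin φ₂ − sin φ₁ · cos φ₂ · cos Δλ )
  = atan2(0.57164, 0.81252) = 35.128° → normalised to [0°, 360°): 35.128°.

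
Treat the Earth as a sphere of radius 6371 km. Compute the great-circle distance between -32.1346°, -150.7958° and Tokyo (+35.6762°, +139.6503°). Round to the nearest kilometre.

10453 km

Δλ = 139.6503 − -150.7958 = 290.4461°; wrapped into (−180°, 180°]: -69.5539°.
Δφ = 35.6762 − -32.1346 = 67.8108°.
a = sin²(Δφ/2) + cos φ₁ · cos φ₂ · sin²(Δλ/2) = 0.534959.
c = 2·atan2(√a, √(1−a)) = 1.64077 rad → d = 6371·c ≈ 10453.36 km.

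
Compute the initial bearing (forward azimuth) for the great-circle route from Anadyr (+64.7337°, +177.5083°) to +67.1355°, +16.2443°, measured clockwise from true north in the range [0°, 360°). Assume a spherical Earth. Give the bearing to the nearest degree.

350°

Δλ = 16.2443 − 177.5083 = -161.2640°.
θ = atan2( sin Δλ · cos φ₂ , cos φ₁ · sin φ₂ − sin φ₁ · cos φ₂ · cos Δλ )
  = atan2(-0.12481, 0.72605) = -9.754° → normalised to [0°, 360°): 350.246°.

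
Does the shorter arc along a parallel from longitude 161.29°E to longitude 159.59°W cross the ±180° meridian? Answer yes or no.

Yes

Naïve |-159.59 − 161.29| = 320.88° > 180°, so the shorter arc goes the other way round — across 180°.
Signed shortest Δλ = ((-159.59 − 161.29 + 180) mod 360) − 180 = 39.12°.
Going east by 39.12° from +161.29° passes through 180° before reaching -159.59°.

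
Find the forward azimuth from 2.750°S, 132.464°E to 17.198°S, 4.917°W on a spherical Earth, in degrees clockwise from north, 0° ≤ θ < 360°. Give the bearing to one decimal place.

Δλ = -4.917 − 132.464 = -137.381°.
θ = atan2( sin Δλ · cos φ₂ , cos φ₁ · sin φ₂ − sin φ₁ · cos φ₂ · cos Δλ )
  = atan2(-0.64685, -0.32906) = -116.963° → normalised to [0°, 360°): 243.037°.

243.0°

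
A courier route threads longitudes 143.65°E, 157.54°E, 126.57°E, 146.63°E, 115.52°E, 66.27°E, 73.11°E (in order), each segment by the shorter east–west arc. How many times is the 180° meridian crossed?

Leg 1: +143.65° → +157.54°, shortest Δλ = 13.89° (east) — does not cross 180°.
Leg 2: +157.54° → +126.57°, shortest Δλ = -30.97° (west) — does not cross 180°.
Leg 3: +126.57° → +146.63°, shortest Δλ = 20.06° (east) — does not cross 180°.
Leg 4: +146.63° → +115.52°, shortest Δλ = -31.11° (west) — does not cross 180°.
Leg 5: +115.52° → +66.27°, shortest Δλ = -49.25° (west) — does not cross 180°.
Leg 6: +66.27° → +73.11°, shortest Δλ = 6.84° (east) — does not cross 180°.
Total crossings: 0.

0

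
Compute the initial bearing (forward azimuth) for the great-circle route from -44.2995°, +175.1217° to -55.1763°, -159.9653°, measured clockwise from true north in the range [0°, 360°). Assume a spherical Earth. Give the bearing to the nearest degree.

133°

Δλ = -159.9653 − 175.1217 = -335.0870°; wrapped into (−180°, 180°]: 24.9130°.
θ = atan2( sin Δλ · cos φ₂ , cos φ₁ · sin φ₂ − sin φ₁ · cos φ₂ · cos Δλ )
  = atan2(0.24055, -0.22581) = 133.189° → normalised to [0°, 360°): 133.189°.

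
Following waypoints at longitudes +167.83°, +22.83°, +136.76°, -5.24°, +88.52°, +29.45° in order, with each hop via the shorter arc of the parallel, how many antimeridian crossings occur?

0

Leg 1: +167.83° → +22.83°, shortest Δλ = -145.0° (west) — does not cross 180°.
Leg 2: +22.83° → +136.76°, shortest Δλ = 113.93° (east) — does not cross 180°.
Leg 3: +136.76° → -5.24°, shortest Δλ = -142.0° (west) — does not cross 180°.
Leg 4: -5.24° → +88.52°, shortest Δλ = 93.76° (east) — does not cross 180°.
Leg 5: +88.52° → +29.45°, shortest Δλ = -59.07° (west) — does not cross 180°.
Total crossings: 0.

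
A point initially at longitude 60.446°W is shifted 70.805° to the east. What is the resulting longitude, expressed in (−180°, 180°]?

Start at -60.446°; shift +70.805° → +10.359°.
+10.359° already lies in (−180°, 180°].

10.359°E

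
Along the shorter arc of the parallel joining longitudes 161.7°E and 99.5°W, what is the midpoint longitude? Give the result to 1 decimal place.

148.9°W

Signed shortest Δλ from +161.7° to -99.5° is +98.8°.
Midpoint longitude = +161.7° + (+98.8°)/2 = +161.7° + 49.4° = +211.1°.
Normalise into (−180°, 180°]: -148.9°.
(The naïve average (+161.7 + -99.5)/2 = 31.1° is on the wrong side of the globe.)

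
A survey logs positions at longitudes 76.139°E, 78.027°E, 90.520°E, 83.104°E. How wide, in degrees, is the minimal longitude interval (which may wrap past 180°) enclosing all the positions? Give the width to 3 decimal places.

14.381°

Sort the longitudes: +76.139°, +78.027°, +83.104°, +90.520°.
Eastward gaps between consecutive values (wrapping around): 1.888°, 5.077°, 7.416°, 345.619°.
Largest gap = 345.619° ⇒ minimal covering band is its complement: 360° − 345.619° = 14.381°.
Band runs from +76.139° eastward to +90.520°.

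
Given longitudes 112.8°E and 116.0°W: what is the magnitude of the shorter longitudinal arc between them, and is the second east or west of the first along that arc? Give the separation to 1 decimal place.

131.2° east

Raw difference: -116.0 − 112.8 = -228.8°.
Normalise into (−180°, 180°]: -228.8° + 360° = 131.2°.
Positive ⇒ the second point lies to the east; separation 131.2°.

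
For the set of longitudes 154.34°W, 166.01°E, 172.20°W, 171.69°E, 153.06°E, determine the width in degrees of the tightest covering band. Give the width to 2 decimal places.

52.60°

Sort the longitudes: -172.20°, -154.34°, +153.06°, +166.01°, +171.69°.
Eastward gaps between consecutive values (wrapping around): 17.86°, 307.40°, 12.95°, 5.68°, 16.11°.
Largest gap = 307.40° ⇒ minimal covering band is its complement: 360° − 307.40° = 52.60°.
Band runs from +153.06° eastward to -154.34°, crossing the antimeridian.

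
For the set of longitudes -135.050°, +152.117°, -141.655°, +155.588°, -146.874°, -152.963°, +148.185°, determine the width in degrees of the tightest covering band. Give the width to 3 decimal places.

Sort the longitudes: -152.963°, -146.874°, -141.655°, -135.050°, +148.185°, +152.117°, +155.588°.
Eastward gaps between consecutive values (wrapping around): 6.089°, 5.219°, 6.605°, 283.235°, 3.932°, 3.471°, 51.449°.
Largest gap = 283.235° ⇒ minimal covering band is its complement: 360° − 283.235° = 76.765°.
Band runs from +148.185° eastward to -135.050°, crossing the antimeridian.

76.765°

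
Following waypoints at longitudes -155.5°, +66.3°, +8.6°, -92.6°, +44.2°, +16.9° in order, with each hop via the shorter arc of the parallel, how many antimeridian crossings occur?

Leg 1: -155.5° → +66.3°, shortest Δλ = -138.2° (west) — crosses 180°.
Leg 2: +66.3° → +8.6°, shortest Δλ = -57.7° (west) — does not cross 180°.
Leg 3: +8.6° → -92.6°, shortest Δλ = -101.2° (west) — does not cross 180°.
Leg 4: -92.6° → +44.2°, shortest Δλ = 136.8° (east) — does not cross 180°.
Leg 5: +44.2° → +16.9°, shortest Δλ = -27.3° (west) — does not cross 180°.
Total crossings: 1.

1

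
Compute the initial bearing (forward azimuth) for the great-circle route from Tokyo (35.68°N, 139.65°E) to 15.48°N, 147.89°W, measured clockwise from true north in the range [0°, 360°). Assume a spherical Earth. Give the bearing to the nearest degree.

Δλ = -147.89 − 139.65 = -287.54°; wrapped into (−180°, 180°]: 72.46°.
θ = atan2( sin Δλ · cos φ₂ , cos φ₁ · sin φ₂ − sin φ₁ · cos φ₂ · cos Δλ )
  = atan2(0.91892, 0.04740) = 87.047° → normalised to [0°, 360°): 87.047°.

87°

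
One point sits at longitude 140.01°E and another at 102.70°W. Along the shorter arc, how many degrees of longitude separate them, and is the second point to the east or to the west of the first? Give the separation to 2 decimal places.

117.29° east

Raw difference: -102.70 − 140.01 = -242.71°.
Normalise into (−180°, 180°]: -242.71° + 360° = 117.29°.
Positive ⇒ the second point lies to the east; separation 117.29°.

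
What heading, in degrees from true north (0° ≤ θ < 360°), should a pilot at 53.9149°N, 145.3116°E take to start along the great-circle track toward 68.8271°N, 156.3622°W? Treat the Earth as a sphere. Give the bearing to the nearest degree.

38°

Δλ = -156.3622 − 145.3116 = -301.6738°; wrapped into (−180°, 180°]: 58.3262°.
θ = atan2( sin Δλ · cos φ₂ , cos φ₁ · sin φ₂ − sin φ₁ · cos φ₂ · cos Δλ )
  = atan2(0.30739, 0.39596) = 37.822° → normalised to [0°, 360°): 37.822°.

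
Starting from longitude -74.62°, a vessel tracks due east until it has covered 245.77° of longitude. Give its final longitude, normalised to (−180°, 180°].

Start at -74.62°; shift +245.77° → +171.15°.
+171.15° already lies in (−180°, 180°].

+171.15°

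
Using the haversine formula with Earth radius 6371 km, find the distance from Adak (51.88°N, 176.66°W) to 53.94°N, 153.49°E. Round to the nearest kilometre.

Δλ = 153.49 − -176.66 = 330.15°; wrapped into (−180°, 180°]: -29.85°.
Δφ = 53.94 − 51.88 = 2.06°.
a = sin²(Δφ/2) + cos φ₁ · cos φ₂ · sin²(Δλ/2) = 0.024427.
c = 2·atan2(√a, √(1−a)) = 0.31387 rad → d = 6371·c ≈ 1999.66 km.

2000 km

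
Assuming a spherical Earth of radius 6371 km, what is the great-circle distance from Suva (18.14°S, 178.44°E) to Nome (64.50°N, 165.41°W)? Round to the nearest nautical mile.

Δλ = -165.41 − 178.44 = -343.85°; wrapped into (−180°, 180°]: 16.15°.
Δφ = 64.50 − -18.14 = 82.64°.
a = sin²(Δφ/2) + cos φ₁ · cos φ₂ · sin²(Δλ/2) = 0.444021.
c = 2·atan2(√a, √(1−a)) = 1.45860 rad → d = 6371·c ≈ 9292.76 km ≈ 5017.69 nmi.

5018 nmi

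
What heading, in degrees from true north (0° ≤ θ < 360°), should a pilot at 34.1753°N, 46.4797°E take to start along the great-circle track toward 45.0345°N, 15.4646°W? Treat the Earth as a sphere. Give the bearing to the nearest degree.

303°

Δλ = -15.4646 − 46.4797 = -61.9443°.
θ = atan2( sin Δλ · cos φ₂ , cos φ₁ · sin φ₂ − sin φ₁ · cos φ₂ · cos Δλ )
  = atan2(-0.62364, 0.39865) = -57.412° → normalised to [0°, 360°): 302.588°.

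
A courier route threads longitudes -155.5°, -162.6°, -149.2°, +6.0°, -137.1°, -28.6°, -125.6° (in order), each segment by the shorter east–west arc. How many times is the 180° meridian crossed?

Leg 1: -155.5° → -162.6°, shortest Δλ = -7.1° (west) — does not cross 180°.
Leg 2: -162.6° → -149.2°, shortest Δλ = 13.4° (east) — does not cross 180°.
Leg 3: -149.2° → +6.0°, shortest Δλ = 155.2° (east) — does not cross 180°.
Leg 4: +6.0° → -137.1°, shortest Δλ = -143.1° (west) — does not cross 180°.
Leg 5: -137.1° → -28.6°, shortest Δλ = 108.5° (east) — does not cross 180°.
Leg 6: -28.6° → -125.6°, shortest Δλ = -97.0° (west) — does not cross 180°.
Total crossings: 0.

0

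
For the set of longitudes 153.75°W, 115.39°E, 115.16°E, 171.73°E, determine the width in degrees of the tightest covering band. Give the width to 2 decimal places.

91.09°

Sort the longitudes: -153.75°, +115.16°, +115.39°, +171.73°.
Eastward gaps between consecutive values (wrapping around): 268.91°, 0.23°, 56.34°, 34.52°.
Largest gap = 268.91° ⇒ minimal covering band is its complement: 360° − 268.91° = 91.09°.
Band runs from +115.16° eastward to -153.75°, crossing the antimeridian.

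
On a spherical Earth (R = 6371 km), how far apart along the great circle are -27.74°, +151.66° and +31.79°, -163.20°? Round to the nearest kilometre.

Δλ = -163.20 − 151.66 = -314.86°; wrapped into (−180°, 180°]: 45.14°.
Δφ = 31.79 − -27.74 = 59.53°.
a = sin²(Δφ/2) + cos φ₁ · cos φ₂ · sin²(Δλ/2) = 0.357278.
c = 2·atan2(√a, √(1−a)) = 1.28133 rad → d = 6371·c ≈ 8163.33 km.

8163 km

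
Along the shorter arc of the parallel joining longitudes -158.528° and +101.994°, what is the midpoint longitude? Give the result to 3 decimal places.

Signed shortest Δλ from -158.528° to +101.994° is -99.478°.
Midpoint longitude = -158.528° + (-99.478°)/2 = -158.528° − 49.739° = -208.267°.
Normalise into (−180°, 180°]: +151.733°.
(The naïve average (-158.528 + +101.994)/2 = -28.267° is on the wrong side of the globe.)

+151.733°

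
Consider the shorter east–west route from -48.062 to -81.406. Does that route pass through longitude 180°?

No

Signed shortest Δλ = ((-81.406 − -48.062 + 180) mod 360) − 180 = -33.344°.
Going west by 33.344° from -48.062° reaches -81.406° without touching 180°.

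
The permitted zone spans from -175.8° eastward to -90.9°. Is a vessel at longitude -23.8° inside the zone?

Band width going east from -175.8° to -90.9°: ((-90.9 − -175.8) mod 360) = 84.9°.
Offset of -23.8° east of the west edge: ((-23.8 − -175.8) mod 360) = 152.0°.
152.0° > 84.9° ⇒ outside.

No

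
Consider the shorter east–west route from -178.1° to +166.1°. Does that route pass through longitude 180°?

Yes

Naïve |166.1 − -178.1| = 344.2° > 180°, so the shorter arc goes the other way round — across 180°.
Signed shortest Δλ = ((166.1 − -178.1 + 180) mod 360) − 180 = -15.8°.
Going west by 15.8° from -178.1° passes through 180° before reaching +166.1°.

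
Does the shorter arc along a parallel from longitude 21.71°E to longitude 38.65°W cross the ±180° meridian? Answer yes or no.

No

Signed shortest Δλ = ((-38.65 − 21.71 + 180) mod 360) − 180 = -60.36°.
Going west by 60.36° from +21.71° reaches -38.65° without touching 180°.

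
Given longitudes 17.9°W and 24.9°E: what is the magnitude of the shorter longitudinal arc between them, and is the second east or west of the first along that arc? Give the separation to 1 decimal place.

Raw difference: 24.9 − -17.9 = 42.8°.
Normalise into (−180°, 180°]: 42.8° stays 42.8°.
Positive ⇒ the second point lies to the east; separation 42.8°.

42.8° east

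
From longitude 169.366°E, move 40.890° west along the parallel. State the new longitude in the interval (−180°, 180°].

128.476°E

Start at +169.366°; shift −40.890° → +128.476°.
+128.476° already lies in (−180°, 180°].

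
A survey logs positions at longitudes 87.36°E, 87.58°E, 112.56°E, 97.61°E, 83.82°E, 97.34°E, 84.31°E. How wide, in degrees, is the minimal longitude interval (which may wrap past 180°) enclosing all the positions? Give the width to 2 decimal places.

28.74°

Sort the longitudes: +83.82°, +84.31°, +87.36°, +87.58°, +97.34°, +97.61°, +112.56°.
Eastward gaps between consecutive values (wrapping around): 0.49°, 3.05°, 0.22°, 9.76°, 0.27°, 14.95°, 331.26°.
Largest gap = 331.26° ⇒ minimal covering band is its complement: 360° − 331.26° = 28.74°.
Band runs from +83.82° eastward to +112.56°.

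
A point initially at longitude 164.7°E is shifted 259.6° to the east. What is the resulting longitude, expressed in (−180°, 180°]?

64.3°E

Start at +164.7°; shift +259.6° → +424.3°.
+424.3° lies outside (−180°, 180°]; subtract 360° → +64.3°.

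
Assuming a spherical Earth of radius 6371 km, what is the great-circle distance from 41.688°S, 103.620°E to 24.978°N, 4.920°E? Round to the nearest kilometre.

12513 km

Δλ = 4.920 − 103.620 = -98.700°.
Δφ = 24.978 − -41.688 = 66.666°.
a = sin²(Δφ/2) + cos φ₁ · cos φ₂ · sin²(Δλ/2) = 0.691617.
c = 2·atan2(√a, √(1−a)) = 1.96409 rad → d = 6371·c ≈ 12513.23 km.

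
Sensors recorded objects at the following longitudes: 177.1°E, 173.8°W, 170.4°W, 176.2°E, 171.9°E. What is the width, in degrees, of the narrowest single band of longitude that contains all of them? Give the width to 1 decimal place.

Sort the longitudes: -173.8°, -170.4°, +171.9°, +176.2°, +177.1°.
Eastward gaps between consecutive values (wrapping around): 3.4°, 342.3°, 4.3°, 0.9°, 9.1°.
Largest gap = 342.3° ⇒ minimal covering band is its complement: 360° − 342.3° = 17.7°.
Band runs from +171.9° eastward to -170.4°, crossing the antimeridian.

17.7°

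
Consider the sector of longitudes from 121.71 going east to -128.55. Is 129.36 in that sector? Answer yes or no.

Band width going east from +121.71° to -128.55°: ((-128.55 − 121.71) mod 360) = 109.74°.
Offset of +129.36° east of the west edge: ((129.36 − 121.71) mod 360) = 7.65°.
7.65° ≤ 109.74° ⇒ inside.

Yes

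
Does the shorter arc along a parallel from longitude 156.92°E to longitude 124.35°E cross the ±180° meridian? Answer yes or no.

No

Signed shortest Δλ = ((124.35 − 156.92 + 180) mod 360) − 180 = -32.57°.
Going west by 32.57° from +156.92° reaches +124.35° without touching 180°.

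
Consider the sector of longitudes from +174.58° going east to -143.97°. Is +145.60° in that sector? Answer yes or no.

No

Band width going east from +174.58° to -143.97°: ((-143.97 − 174.58) mod 360) = 41.45°.
Offset of +145.60° east of the west edge: ((145.60 − 174.58) mod 360) = 331.02°.
331.02° > 41.45° ⇒ outside.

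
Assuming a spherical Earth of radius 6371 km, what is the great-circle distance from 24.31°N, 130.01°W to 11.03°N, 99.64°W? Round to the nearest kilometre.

Δλ = -99.64 − -130.01 = 30.37°.
Δφ = 11.03 − 24.31 = -13.28°.
a = sin²(Δφ/2) + cos φ₁ · cos φ₂ · sin²(Δλ/2) = 0.074743.
c = 2·atan2(√a, √(1−a)) = 0.55383 rad → d = 6371·c ≈ 3528.47 km.

3528 km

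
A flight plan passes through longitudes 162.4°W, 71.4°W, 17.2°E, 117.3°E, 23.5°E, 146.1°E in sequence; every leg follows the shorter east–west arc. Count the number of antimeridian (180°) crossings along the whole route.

0

Leg 1: -162.4° → -71.4°, shortest Δλ = 91.0° (east) — does not cross 180°.
Leg 2: -71.4° → +17.2°, shortest Δλ = 88.6° (east) — does not cross 180°.
Leg 3: +17.2° → +117.3°, shortest Δλ = 100.1° (east) — does not cross 180°.
Leg 4: +117.3° → +23.5°, shortest Δλ = -93.8° (west) — does not cross 180°.
Leg 5: +23.5° → +146.1°, shortest Δλ = 122.6° (east) — does not cross 180°.
Total crossings: 0.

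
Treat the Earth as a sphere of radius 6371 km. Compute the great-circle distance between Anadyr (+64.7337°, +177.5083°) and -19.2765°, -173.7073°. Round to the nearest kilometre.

9372 km

Δλ = -173.7073 − 177.5083 = -351.2156°; wrapped into (−180°, 180°]: 8.7844°.
Δφ = -19.2765 − 64.7337 = -84.0102°.
a = sin²(Δφ/2) + cos φ₁ · cos φ₂ · sin²(Δλ/2) = 0.450187.
c = 2·atan2(√a, √(1−a)) = 1.47101 rad → d = 6371·c ≈ 9371.78 km.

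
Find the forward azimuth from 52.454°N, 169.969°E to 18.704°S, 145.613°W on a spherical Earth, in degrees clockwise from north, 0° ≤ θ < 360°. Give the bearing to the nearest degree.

Δλ = -145.613 − 169.969 = -315.582°; wrapped into (−180°, 180°]: 44.418°.
θ = atan2( sin Δλ · cos φ₂ , cos φ₁ · sin φ₂ − sin φ₁ · cos φ₂ · cos Δλ )
  = atan2(0.66293, -0.73182) = 137.828° → normalised to [0°, 360°): 137.828°.

138°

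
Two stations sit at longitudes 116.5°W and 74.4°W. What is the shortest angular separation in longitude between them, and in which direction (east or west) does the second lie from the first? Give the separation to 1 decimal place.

Raw difference: -74.4 − -116.5 = 42.1°.
Normalise into (−180°, 180°]: 42.1° stays 42.1°.
Positive ⇒ the second point lies to the east; separation 42.1°.

42.1° east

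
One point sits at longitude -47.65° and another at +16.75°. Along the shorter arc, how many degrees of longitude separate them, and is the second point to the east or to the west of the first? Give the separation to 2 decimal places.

Raw difference: 16.75 − -47.65 = 64.4°.
Normalise into (−180°, 180°]: 64.4° stays 64.4°.
Positive ⇒ the second point lies to the east; separation 64.40°.

64.40° east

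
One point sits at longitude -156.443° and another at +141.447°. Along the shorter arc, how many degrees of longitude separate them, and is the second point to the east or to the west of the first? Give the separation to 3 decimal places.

Raw difference: 141.447 − -156.443 = 297.89°.
Normalise into (−180°, 180°]: 297.89° − 360° = -62.11°.
Negative ⇒ the second point lies to the west; separation 62.110°.

62.110° west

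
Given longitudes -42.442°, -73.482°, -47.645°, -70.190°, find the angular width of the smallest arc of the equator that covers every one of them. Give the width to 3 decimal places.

31.040°

Sort the longitudes: -73.482°, -70.190°, -47.645°, -42.442°.
Eastward gaps between consecutive values (wrapping around): 3.292°, 22.545°, 5.203°, 328.960°.
Largest gap = 328.960° ⇒ minimal covering band is its complement: 360° − 328.960° = 31.040°.
Band runs from -73.482° eastward to -42.442°.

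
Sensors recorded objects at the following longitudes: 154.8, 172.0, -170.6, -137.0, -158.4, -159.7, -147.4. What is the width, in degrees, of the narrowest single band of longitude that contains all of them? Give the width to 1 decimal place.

Sort the longitudes: -170.6°, -159.7°, -158.4°, -147.4°, -137.0°, +154.8°, +172.0°.
Eastward gaps between consecutive values (wrapping around): 10.9°, 1.3°, 11.0°, 10.4°, 291.8°, 17.2°, 17.4°.
Largest gap = 291.8° ⇒ minimal covering band is its complement: 360° − 291.8° = 68.2°.
Band runs from +154.8° eastward to -137.0°, crossing the antimeridian.

68.2°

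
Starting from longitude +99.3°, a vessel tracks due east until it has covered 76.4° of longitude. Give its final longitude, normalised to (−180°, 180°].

+175.7°

Start at +99.3°; shift +76.4° → +175.7°.
+175.7° already lies in (−180°, 180°].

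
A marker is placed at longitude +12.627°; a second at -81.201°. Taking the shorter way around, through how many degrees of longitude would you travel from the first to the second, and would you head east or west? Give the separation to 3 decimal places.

93.828° west

Raw difference: -81.201 − 12.627 = -93.828°.
Normalise into (−180°, 180°]: -93.828° stays -93.828°.
Negative ⇒ the second point lies to the west; separation 93.828°.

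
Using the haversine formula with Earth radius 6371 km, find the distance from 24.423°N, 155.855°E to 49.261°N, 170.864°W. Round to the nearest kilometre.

Δλ = -170.864 − 155.855 = -326.719°; wrapped into (−180°, 180°]: 33.281°.
Δφ = 49.261 − 24.423 = 24.838°.
a = sin²(Δφ/2) + cos φ₁ · cos φ₂ · sin²(Δλ/2) = 0.094979.
c = 2·atan2(√a, √(1−a)) = 0.62657 rad → d = 6371·c ≈ 3991.90 km.

3992 km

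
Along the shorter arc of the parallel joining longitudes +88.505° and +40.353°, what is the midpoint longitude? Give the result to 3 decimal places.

+64.429°

Signed shortest Δλ from +88.505° to +40.353° is -48.152°.
Midpoint longitude = +88.505° + (-48.152°)/2 = +88.505° − 24.076° = +64.429°.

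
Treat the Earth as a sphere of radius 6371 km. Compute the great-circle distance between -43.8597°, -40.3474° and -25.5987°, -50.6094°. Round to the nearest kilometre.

2232 km

Δλ = -50.6094 − -40.3474 = -10.2620°.
Δφ = -25.5987 − -43.8597 = 18.2610°.
a = sin²(Δφ/2) + cos φ₁ · cos φ₂ · sin²(Δλ/2) = 0.030382.
c = 2·atan2(√a, √(1−a)) = 0.35040 rad → d = 6371·c ≈ 2232.37 km.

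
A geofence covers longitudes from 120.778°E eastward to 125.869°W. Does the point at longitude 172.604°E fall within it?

Band width going east from +120.778° to -125.869°: ((-125.869 − 120.778) mod 360) = 113.353°.
Offset of +172.604° east of the west edge: ((172.604 − 120.778) mod 360) = 51.826°.
51.826° ≤ 113.353° ⇒ inside.

Yes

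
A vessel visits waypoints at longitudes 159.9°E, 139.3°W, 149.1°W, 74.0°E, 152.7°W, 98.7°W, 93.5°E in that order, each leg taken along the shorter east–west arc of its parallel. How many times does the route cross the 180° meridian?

4

Leg 1: +159.9° → -139.3°, shortest Δλ = 60.8° (east) — crosses 180°.
Leg 2: -139.3° → -149.1°, shortest Δλ = -9.8° (west) — does not cross 180°.
Leg 3: -149.1° → +74.0°, shortest Δλ = -136.9° (west) — crosses 180°.
Leg 4: +74.0° → -152.7°, shortest Δλ = 133.3° (east) — crosses 180°.
Leg 5: -152.7° → -98.7°, shortest Δλ = 54.0° (east) — does not cross 180°.
Leg 6: -98.7° → +93.5°, shortest Δλ = -167.8° (west) — crosses 180°.
Total crossings: 4.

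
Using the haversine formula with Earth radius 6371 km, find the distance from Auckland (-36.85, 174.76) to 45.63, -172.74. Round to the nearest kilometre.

9257 km

Δλ = -172.74 − 174.76 = -347.50°; wrapped into (−180°, 180°]: 12.50°.
Δφ = 45.63 − -36.85 = 82.48°.
a = sin²(Δφ/2) + cos φ₁ · cos φ₂ · sin²(Δλ/2) = 0.441196.
c = 2·atan2(√a, √(1−a)) = 1.45292 rad → d = 6371·c ≈ 9256.52 km.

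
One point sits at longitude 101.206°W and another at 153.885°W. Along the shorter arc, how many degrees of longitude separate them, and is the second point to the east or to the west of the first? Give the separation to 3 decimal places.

52.679° west

Raw difference: -153.885 − -101.206 = -52.679°.
Normalise into (−180°, 180°]: -52.679° stays -52.679°.
Negative ⇒ the second point lies to the west; separation 52.679°.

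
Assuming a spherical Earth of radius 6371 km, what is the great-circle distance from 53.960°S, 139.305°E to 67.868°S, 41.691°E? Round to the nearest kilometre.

4890 km

Δλ = 41.691 − 139.305 = -97.614°.
Δφ = -67.868 − -53.960 = -13.908°.
a = sin²(Δφ/2) + cos φ₁ · cos φ₂ · sin²(Δλ/2) = 0.140171.
c = 2·atan2(√a, √(1−a)) = 0.76749 rad → d = 6371·c ≈ 4889.66 km.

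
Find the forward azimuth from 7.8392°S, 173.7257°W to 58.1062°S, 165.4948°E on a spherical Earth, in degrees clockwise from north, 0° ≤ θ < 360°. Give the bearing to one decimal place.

Δλ = 165.4948 − -173.7257 = 339.2205°; wrapped into (−180°, 180°]: -20.7795°.
θ = atan2( sin Δλ · cos φ₂ , cos φ₁ · sin φ₂ − sin φ₁ · cos φ₂ · cos Δλ )
  = atan2(-0.18744, -0.77372) = -166.382° → normalised to [0°, 360°): 193.618°.

193.6°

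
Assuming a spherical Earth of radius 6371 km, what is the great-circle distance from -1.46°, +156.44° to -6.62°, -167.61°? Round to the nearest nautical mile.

2174 nmi

Δλ = -167.61 − 156.44 = -324.05°; wrapped into (−180°, 180°]: 35.95°.
Δφ = -6.62 − -1.46 = -5.16°.
a = sin²(Δφ/2) + cos φ₁ · cos φ₂ · sin²(Δλ/2) = 0.096596.
c = 2·atan2(√a, √(1−a)) = 0.63207 rad → d = 6371·c ≈ 4026.89 km ≈ 2174.35 nmi.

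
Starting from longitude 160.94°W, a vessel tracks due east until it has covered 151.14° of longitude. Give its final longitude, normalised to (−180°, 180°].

Start at -160.94°; shift +151.14° → -9.80°.
-9.80° already lies in (−180°, 180°].

9.80°W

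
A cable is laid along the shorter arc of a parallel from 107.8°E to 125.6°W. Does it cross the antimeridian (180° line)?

Naïve |-125.6 − 107.8| = 233.4° > 180°, so the shorter arc goes the other way round — across 180°.
Signed shortest Δλ = ((-125.6 − 107.8 + 180) mod 360) − 180 = 126.6°.
Going east by 126.6° from +107.8° passes through 180° before reaching -125.6°.

Yes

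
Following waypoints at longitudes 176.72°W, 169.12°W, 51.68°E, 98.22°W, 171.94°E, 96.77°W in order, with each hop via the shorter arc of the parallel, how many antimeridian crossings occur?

Leg 1: -176.72° → -169.12°, shortest Δλ = 7.6° (east) — does not cross 180°.
Leg 2: -169.12° → +51.68°, shortest Δλ = -139.2° (west) — crosses 180°.
Leg 3: +51.68° → -98.22°, shortest Δλ = -149.9° (west) — does not cross 180°.
Leg 4: -98.22° → +171.94°, shortest Δλ = -89.84° (west) — crosses 180°.
Leg 5: +171.94° → -96.77°, shortest Δλ = 91.29° (east) — crosses 180°.
Total crossings: 3.

3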